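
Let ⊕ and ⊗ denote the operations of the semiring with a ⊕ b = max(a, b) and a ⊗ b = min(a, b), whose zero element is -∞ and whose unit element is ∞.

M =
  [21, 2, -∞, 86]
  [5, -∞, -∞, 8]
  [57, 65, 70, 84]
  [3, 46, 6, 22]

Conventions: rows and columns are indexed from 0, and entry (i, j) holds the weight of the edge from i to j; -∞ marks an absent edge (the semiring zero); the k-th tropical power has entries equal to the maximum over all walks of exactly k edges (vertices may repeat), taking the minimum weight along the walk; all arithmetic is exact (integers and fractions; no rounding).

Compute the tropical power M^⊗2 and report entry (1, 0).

M^⊗2:
  [21, 46, 6, 22]
  [5, 8, 6, 8]
  [57, 65, 70, 70]
  [6, 22, 6, 22]
Key observation: the optimum is the walk 1->0->0, with weight 5 min 21 = 5.
Optimal value attained by: walk 1->0->0.
Answer: (M^⊗2)[1][0] = 5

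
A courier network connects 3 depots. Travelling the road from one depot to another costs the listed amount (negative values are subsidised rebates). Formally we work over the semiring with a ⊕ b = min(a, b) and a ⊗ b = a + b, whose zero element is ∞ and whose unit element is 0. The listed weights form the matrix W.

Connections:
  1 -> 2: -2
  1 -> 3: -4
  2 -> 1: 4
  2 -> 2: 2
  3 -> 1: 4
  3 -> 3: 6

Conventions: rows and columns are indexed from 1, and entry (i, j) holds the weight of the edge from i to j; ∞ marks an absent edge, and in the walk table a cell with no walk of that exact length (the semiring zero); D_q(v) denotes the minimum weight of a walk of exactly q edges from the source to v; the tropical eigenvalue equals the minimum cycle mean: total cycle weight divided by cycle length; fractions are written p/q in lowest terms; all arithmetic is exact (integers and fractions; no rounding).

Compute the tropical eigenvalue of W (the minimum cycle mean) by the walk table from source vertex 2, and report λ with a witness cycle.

q=0: [∞, 0, ∞]
q=1: [4, 2, ∞]
q=2: [6, 2, 0]
q=3: [4, 4, 2]
Optimal cycle mean attained by: cycle 1->3->1, total (-4) + 4, length 2.
Answer: λ = 0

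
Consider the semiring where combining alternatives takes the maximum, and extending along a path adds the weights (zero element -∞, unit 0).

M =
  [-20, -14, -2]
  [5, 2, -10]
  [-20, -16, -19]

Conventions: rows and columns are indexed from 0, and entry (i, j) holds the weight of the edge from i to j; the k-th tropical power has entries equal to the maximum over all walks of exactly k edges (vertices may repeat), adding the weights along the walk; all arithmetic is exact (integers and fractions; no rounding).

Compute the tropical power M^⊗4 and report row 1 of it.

M^⊗2:
  [-9, -12, -21]
  [7, 4, 3]
  [-11, -14, -22]
M^⊗3:
  [-7, -10, -11]
  [9, 6, 5]
  [-9, -12, -13]
M^⊗4:
  [-5, -8, -9]
  [11, 8, 7]
  [-7, -10, -11]
Answer: row 1 of M^⊗4 = [11, 8, 7]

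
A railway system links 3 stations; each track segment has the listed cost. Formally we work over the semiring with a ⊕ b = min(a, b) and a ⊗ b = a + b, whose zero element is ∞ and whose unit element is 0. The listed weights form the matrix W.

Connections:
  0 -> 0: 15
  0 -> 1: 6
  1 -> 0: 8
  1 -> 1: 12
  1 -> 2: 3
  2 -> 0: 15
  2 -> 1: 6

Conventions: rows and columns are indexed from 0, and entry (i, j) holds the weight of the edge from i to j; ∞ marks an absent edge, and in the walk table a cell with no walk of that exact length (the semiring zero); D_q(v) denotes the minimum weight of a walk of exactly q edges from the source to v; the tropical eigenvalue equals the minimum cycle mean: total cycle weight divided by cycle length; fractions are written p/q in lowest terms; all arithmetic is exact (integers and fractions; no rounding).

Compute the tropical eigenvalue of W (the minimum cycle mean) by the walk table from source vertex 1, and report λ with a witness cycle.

q=0: [∞, 0, ∞]
q=1: [8, 12, 3]
q=2: [18, 9, 15]
q=3: [17, 21, 12]
Optimal cycle mean attained by: cycle 1->2->1, total 3 + 6, length 2.
Answer: λ = 9/2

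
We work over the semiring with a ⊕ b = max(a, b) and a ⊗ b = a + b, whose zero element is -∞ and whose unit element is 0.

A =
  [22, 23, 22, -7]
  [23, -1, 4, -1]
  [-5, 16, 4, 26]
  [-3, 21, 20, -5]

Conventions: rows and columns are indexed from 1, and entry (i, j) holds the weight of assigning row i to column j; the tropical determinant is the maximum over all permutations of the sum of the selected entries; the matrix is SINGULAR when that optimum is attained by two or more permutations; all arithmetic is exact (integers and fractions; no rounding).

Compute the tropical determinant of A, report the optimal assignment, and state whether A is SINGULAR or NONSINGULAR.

σ = (1, 2, 3, 4): 22 + (-1) + 4 + (-5) = 20
σ = (1, 2, 4, 3): 22 + (-1) + 26 + 20 = 67
σ = (1, 3, 2, 4): 22 + 4 + 16 + (-5) = 37
σ = (1, 3, 4, 2): 22 + 4 + 26 + 21 = 73
σ = (1, 4, 2, 3): 22 + (-1) + 16 + 20 = 57
σ = (1, 4, 3, 2): 22 + (-1) + 4 + 21 = 46
σ = (2, 1, 3, 4): 23 + 23 + 4 + (-5) = 45
σ = (2, 1, 4, 3): 23 + 23 + 26 + 20 = 92
σ = (2, 3, 1, 4): 23 + 4 + (-5) + (-5) = 17
σ = (2, 3, 4, 1): 23 + 4 + 26 + (-3) = 50
σ = (2, 4, 1, 3): 23 + (-1) + (-5) + 20 = 37
σ = (2, 4, 3, 1): 23 + (-1) + 4 + (-3) = 23
σ = (3, 1, 2, 4): 22 + 23 + 16 + (-5) = 56
σ = (3, 1, 4, 2): 22 + 23 + 26 + 21 = 92
σ = (3, 2, 1, 4): 22 + (-1) + (-5) + (-5) = 11
σ = (3, 2, 4, 1): 22 + (-1) + 26 + (-3) = 44
σ = (3, 4, 1, 2): 22 + (-1) + (-5) + 21 = 37
σ = (3, 4, 2, 1): 22 + (-1) + 16 + (-3) = 34
σ = (4, 1, 2, 3): (-7) + 23 + 16 + 20 = 52
σ = (4, 1, 3, 2): (-7) + 23 + 4 + 21 = 41
σ = (4, 2, 1, 3): (-7) + (-1) + (-5) + 20 = 7
σ = (4, 2, 3, 1): (-7) + (-1) + 4 + (-3) = -7
σ = (4, 3, 1, 2): (-7) + 4 + (-5) + 21 = 13
σ = (4, 3, 2, 1): (-7) + 4 + 16 + (-3) = 10
Optimal value attained by: σ = (2, 1, 4, 3).
Answer: det⊕(A) = 92; verdict: SINGULAR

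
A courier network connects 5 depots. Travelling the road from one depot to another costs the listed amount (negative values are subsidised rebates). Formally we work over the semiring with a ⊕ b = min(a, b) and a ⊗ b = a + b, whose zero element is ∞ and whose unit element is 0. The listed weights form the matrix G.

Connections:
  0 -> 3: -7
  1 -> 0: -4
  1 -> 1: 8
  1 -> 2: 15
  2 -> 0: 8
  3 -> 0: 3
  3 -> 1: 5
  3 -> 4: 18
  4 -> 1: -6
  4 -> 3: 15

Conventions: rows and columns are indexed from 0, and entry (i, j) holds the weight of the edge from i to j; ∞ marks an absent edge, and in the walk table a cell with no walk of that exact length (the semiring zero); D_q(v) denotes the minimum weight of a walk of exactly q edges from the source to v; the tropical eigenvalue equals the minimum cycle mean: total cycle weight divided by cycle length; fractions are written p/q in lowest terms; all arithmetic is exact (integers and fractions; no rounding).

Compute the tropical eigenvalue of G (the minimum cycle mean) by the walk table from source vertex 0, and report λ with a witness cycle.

q=0: [0, ∞, ∞, ∞, ∞]
q=1: [∞, ∞, ∞, -7, ∞]
q=2: [-4, -2, ∞, ∞, 11]
q=3: [-6, 5, 13, -11, ∞]
q=4: [-8, -6, 20, -13, 7]
q=5: [-10, -8, 9, -15, 5]
Optimal cycle mean attained by: cycle 0->3->0, total (-7) + 3, length 2.
Answer: λ = -2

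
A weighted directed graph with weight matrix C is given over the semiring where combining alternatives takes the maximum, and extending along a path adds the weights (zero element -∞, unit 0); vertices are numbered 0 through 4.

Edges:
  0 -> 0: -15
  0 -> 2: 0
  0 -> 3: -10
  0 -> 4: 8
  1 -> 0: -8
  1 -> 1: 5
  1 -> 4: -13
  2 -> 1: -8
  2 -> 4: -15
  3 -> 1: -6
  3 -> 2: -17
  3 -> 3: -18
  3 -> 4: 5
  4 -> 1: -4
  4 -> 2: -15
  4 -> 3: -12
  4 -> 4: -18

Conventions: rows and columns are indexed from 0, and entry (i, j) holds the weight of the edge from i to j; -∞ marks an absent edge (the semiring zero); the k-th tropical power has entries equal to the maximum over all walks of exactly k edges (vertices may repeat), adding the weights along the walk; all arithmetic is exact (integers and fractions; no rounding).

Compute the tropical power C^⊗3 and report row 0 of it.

C^⊗2:
  [-30, 4, -7, -4, -5]
  [-3, 10, -8, -18, 0]
  [-16, -3, -30, -27, -21]
  [-14, 1, -10, -7, -13]
  [-12, 1, -29, -30, -7]
C^⊗3:
  [-4, 9, -20, -17, 1]
  [2, 15, -3, -12, 5]
  [-11, 2, -16, -26, -8]
  [-7, 6, -14, -24, -2]
  [-7, 6, -12, -19, -4]
Answer: row 0 of C^⊗3 = [-4, 9, -20, -17, 1]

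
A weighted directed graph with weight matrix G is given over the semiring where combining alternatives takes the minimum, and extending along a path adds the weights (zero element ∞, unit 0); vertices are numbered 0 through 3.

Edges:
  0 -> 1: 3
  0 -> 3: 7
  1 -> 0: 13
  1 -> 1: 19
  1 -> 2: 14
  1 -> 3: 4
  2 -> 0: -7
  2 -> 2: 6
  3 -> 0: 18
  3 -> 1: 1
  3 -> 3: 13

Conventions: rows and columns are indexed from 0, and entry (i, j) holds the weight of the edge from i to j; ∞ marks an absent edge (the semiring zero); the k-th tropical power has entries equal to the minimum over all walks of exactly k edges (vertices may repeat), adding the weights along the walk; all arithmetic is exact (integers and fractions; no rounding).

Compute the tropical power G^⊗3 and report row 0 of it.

G^⊗2:
  [16, 8, 17, 7]
  [7, 5, 20, 17]
  [-1, -4, 12, 0]
  [14, 14, 15, 5]
G^⊗3:
  [10, 8, 22, 12]
  [13, 10, 19, 9]
  [5, 1, 10, 0]
  [8, 6, 21, 18]
Answer: row 0 of G^⊗3 = [10, 8, 22, 12]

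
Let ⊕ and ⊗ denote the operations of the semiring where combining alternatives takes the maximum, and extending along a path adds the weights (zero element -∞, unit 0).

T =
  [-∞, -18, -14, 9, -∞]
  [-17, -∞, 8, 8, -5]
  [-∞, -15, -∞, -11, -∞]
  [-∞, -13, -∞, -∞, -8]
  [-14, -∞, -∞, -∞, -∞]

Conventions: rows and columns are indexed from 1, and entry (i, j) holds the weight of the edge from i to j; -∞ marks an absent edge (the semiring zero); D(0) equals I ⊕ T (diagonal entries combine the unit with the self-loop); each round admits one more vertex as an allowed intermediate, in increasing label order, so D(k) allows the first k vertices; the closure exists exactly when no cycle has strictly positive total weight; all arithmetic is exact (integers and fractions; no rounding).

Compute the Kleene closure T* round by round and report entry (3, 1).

D(0):
  [0, -18, -14, 9, -∞]
  [-17, 0, 8, 8, -5]
  [-∞, -15, 0, -11, -∞]
  [-∞, -13, -∞, 0, -8]
  [-14, -∞, -∞, -∞, 0]
D(1):
  [0, -18, -14, 9, -∞]
  [-17, 0, 8, 8, -5]
  [-∞, -15, 0, -11, -∞]
  [-∞, -13, -∞, 0, -8]
  [-14, -32, -28, -5, 0]
D(2):
  [0, -18, -10, 9, -23]
  [-17, 0, 8, 8, -5]
  [-32, -15, 0, -7, -20]
  [-30, -13, -5, 0, -8]
  [-14, -32, -24, -5, 0]
D(3):
  [0, -18, -10, 9, -23]
  [-17, 0, 8, 8, -5]
  [-32, -15, 0, -7, -20]
  [-30, -13, -5, 0, -8]
  [-14, -32, -24, -5, 0]
D(4):
  [0, -4, 4, 9, 1]
  [-17, 0, 8, 8, 0]
  [-32, -15, 0, -7, -15]
  [-30, -13, -5, 0, -8]
  [-14, -18, -10, -5, 0]
D(5):
  [0, -4, 4, 9, 1]
  [-14, 0, 8, 8, 0]
  [-29, -15, 0, -7, -15]
  [-22, -13, -5, 0, -8]
  [-14, -18, -10, -5, 0]
Answer: T*[3][1] = -29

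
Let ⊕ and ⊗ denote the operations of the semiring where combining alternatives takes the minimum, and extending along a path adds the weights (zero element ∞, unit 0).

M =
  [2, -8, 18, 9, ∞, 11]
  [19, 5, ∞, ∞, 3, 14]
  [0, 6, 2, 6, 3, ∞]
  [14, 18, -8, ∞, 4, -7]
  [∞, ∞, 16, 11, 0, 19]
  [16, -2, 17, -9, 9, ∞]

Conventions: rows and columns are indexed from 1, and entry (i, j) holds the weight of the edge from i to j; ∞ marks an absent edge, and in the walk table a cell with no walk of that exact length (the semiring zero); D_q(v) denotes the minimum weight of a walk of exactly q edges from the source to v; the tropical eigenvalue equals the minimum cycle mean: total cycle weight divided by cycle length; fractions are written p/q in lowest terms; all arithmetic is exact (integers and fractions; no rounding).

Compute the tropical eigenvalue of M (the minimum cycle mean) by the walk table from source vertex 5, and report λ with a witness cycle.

q=0: [∞, ∞, ∞, ∞, 0, ∞]
q=1: [∞, ∞, 16, 11, 0, 19]
q=2: [16, 17, 3, 10, 0, 4]
q=3: [3, 2, 2, -5, 0, 3]
q=4: [2, -5, -13, -6, -1, -12]
q=5: [-13, -14, -14, -21, -10, -13]
q=6: [-14, -21, -29, -22, -17, -28]
Optimal cycle mean attained by: cycle 4->6->4, total (-7) + (-9), length 2.
Answer: λ = -8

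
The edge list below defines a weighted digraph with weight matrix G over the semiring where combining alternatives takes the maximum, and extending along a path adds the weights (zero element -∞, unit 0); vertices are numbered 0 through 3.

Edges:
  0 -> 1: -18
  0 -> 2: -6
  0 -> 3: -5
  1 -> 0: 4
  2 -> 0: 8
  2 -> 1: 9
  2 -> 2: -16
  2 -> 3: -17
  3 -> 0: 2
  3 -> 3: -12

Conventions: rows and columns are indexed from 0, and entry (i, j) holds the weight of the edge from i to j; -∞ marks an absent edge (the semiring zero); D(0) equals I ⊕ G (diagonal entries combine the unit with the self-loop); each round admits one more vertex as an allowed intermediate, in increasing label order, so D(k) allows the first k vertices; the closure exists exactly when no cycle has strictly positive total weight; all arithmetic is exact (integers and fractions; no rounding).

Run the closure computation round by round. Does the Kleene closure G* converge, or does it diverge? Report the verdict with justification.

D(0):
  [0, -18, -6, -5]
  [4, 0, -∞, -∞]
  [8, 9, 0, -17]
  [2, -∞, -∞, 0]
Detection: at round 1, diagonal entry (2, 2) turns strictly positive.
Key observation: the cycle 2->0->2 has total weight 8 + (-6), which is strictly positive.
Answer: DIVERGES — positive cycle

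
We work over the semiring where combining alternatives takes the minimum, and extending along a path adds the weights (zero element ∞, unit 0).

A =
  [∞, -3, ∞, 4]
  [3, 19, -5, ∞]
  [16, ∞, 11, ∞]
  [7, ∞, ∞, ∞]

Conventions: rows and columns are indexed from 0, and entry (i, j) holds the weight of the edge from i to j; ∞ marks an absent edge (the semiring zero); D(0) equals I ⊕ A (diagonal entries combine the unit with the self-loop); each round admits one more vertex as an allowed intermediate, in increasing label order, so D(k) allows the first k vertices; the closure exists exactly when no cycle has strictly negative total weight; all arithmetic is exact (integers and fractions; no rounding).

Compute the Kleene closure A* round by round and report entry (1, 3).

D(0):
  [0, -3, ∞, 4]
  [3, 0, -5, ∞]
  [16, ∞, 0, ∞]
  [7, ∞, ∞, 0]
D(1):
  [0, -3, ∞, 4]
  [3, 0, -5, 7]
  [16, 13, 0, 20]
  [7, 4, ∞, 0]
D(2):
  [0, -3, -8, 4]
  [3, 0, -5, 7]
  [16, 13, 0, 20]
  [7, 4, -1, 0]
D(3):
  [0, -3, -8, 4]
  [3, 0, -5, 7]
  [16, 13, 0, 20]
  [7, 4, -1, 0]
D(4):
  [0, -3, -8, 4]
  [3, 0, -5, 7]
  [16, 13, 0, 20]
  [7, 4, -1, 0]
Answer: A*[1][3] = 7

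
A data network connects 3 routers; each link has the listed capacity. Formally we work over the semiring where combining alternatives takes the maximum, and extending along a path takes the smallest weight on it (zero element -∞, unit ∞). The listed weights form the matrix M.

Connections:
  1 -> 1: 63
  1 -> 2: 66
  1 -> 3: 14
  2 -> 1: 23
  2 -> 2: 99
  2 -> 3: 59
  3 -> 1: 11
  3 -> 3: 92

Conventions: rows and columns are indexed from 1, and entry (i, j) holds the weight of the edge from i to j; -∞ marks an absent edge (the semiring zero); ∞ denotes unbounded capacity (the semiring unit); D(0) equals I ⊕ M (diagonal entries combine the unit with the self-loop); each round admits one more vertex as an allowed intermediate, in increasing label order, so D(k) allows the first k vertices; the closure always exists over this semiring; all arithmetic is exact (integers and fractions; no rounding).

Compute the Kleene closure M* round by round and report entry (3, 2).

D(0):
  [∞, 66, 14]
  [23, ∞, 59]
  [11, -∞, ∞]
D(1):
  [∞, 66, 14]
  [23, ∞, 59]
  [11, 11, ∞]
D(2):
  [∞, 66, 59]
  [23, ∞, 59]
  [11, 11, ∞]
D(3):
  [∞, 66, 59]
  [23, ∞, 59]
  [11, 11, ∞]
Answer: M*[3][2] = 11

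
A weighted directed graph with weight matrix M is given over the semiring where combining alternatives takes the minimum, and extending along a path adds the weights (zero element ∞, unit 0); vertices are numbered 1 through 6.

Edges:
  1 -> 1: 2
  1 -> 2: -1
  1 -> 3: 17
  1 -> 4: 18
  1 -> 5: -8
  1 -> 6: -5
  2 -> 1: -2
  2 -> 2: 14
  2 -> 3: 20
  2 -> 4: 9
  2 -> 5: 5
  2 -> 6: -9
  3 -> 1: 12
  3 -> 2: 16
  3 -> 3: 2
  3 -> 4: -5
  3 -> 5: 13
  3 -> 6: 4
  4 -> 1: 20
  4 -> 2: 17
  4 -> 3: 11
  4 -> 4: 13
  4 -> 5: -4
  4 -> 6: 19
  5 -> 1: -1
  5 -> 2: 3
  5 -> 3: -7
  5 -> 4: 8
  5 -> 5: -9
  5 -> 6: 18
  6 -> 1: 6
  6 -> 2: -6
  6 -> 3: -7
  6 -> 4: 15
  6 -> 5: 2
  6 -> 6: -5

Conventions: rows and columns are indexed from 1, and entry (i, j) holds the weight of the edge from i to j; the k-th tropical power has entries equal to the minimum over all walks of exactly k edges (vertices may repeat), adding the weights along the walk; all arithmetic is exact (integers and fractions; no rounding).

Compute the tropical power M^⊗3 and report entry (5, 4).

M^⊗2:
  [-9, -11, -15, 0, -17, -10]
  [-3, -15, -16, 6, -10, -14]
  [10, -2, -3, -3, -9, -1]
  [-5, -1, -11, 4, -13, 8]
  [-10, -6, -16, -12, -18, -6]
  [-8, -11, -12, -12, -7, -15]
M^⊗3:
  [-18, -16, -24, -20, -26, -20]
  [-17, -20, -21, -21, -19, -24]
  [-10, -7, -16, -8, -18, -11]
  [-14, -10, -20, -16, -22, -10]
  [-19, -15, -25, -21, -27, -15]
  [-13, -21, -22, -17, -16, -20]
Key observation: the optimum is the walk 5->5->3->4, with weight (-9) + (-7) + (-5) = -21.
Optimal value attained by: walk 5->5->3->4.
Answer: (M^⊗3)[5][4] = -21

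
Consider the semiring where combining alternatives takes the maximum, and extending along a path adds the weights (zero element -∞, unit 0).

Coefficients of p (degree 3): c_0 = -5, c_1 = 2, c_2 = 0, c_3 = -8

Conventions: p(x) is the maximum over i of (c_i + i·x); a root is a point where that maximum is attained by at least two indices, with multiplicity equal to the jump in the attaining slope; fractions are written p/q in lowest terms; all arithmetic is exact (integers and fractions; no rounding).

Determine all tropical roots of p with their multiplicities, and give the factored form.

hull edge (i=0, c=-5) to (i=1, c=2): slope 7, span 1
hull edge (i=1, c=2) to (i=2, c=0): slope -2, span 1
hull edge (i=2, c=0) to (i=3, c=-8): slope -8, span 1
Factored form: p(x) = -8 ⊗ (x ⊕ (-7)) ⊗ (x ⊕ 2) ⊗ (x ⊕ 8)
Answer: roots = -7 (mult 1), 2 (mult 1), 8 (mult 1)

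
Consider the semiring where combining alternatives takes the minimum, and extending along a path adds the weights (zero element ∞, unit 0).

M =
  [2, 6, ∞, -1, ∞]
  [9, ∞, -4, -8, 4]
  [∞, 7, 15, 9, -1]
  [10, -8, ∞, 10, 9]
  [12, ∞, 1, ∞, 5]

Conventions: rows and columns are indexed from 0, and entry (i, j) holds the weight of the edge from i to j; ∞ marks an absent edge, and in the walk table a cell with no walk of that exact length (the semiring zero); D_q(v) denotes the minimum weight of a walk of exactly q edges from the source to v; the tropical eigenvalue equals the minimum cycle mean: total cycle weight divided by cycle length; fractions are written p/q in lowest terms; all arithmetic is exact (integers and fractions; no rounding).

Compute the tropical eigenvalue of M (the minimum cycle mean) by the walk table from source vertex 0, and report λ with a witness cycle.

q=0: [0, ∞, ∞, ∞, ∞]
q=1: [2, 6, ∞, -1, ∞]
q=2: [4, -9, 2, -2, 8]
q=3: [0, -10, -13, -17, -5]
q=4: [-7, -25, -14, -18, -14]
q=5: [-16, -26, -29, -33, -21]
Optimal cycle mean attained by: cycle 1->3->1, total (-8) + (-8), length 2.
Answer: λ = -8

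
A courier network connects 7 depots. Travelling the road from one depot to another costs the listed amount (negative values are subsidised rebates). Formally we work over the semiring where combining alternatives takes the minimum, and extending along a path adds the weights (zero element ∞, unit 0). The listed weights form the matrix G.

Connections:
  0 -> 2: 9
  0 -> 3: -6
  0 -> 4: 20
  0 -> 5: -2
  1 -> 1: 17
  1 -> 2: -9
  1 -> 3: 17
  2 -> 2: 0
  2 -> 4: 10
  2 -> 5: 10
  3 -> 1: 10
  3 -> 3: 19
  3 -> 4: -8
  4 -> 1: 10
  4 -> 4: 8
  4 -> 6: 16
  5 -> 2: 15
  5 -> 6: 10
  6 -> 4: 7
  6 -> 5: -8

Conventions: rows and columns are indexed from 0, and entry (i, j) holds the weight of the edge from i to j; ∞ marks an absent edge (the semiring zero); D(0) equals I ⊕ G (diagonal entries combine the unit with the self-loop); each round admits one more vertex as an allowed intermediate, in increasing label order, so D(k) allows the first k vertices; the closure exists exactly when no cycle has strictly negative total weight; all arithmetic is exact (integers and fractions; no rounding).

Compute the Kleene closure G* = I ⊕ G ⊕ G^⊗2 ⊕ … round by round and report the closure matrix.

D(0):
  [0, ∞, 9, -6, 20, -2, ∞]
  [∞, 0, -9, 17, ∞, ∞, ∞]
  [∞, ∞, 0, ∞, 10, 10, ∞]
  [∞, 10, ∞, 0, -8, ∞, ∞]
  [∞, 10, ∞, ∞, 0, ∞, 16]
  [∞, ∞, 15, ∞, ∞, 0, 10]
  [∞, ∞, ∞, ∞, 7, -8, 0]
D(1):
  [0, ∞, 9, -6, 20, -2, ∞]
  [∞, 0, -9, 17, ∞, ∞, ∞]
  [∞, ∞, 0, ∞, 10, 10, ∞]
  [∞, 10, ∞, 0, -8, ∞, ∞]
  [∞, 10, ∞, ∞, 0, ∞, 16]
  [∞, ∞, 15, ∞, ∞, 0, 10]
  [∞, ∞, ∞, ∞, 7, -8, 0]
D(2):
  [0, ∞, 9, -6, 20, -2, ∞]
  [∞, 0, -9, 17, ∞, ∞, ∞]
  [∞, ∞, 0, ∞, 10, 10, ∞]
  [∞, 10, 1, 0, -8, ∞, ∞]
  [∞, 10, 1, 27, 0, ∞, 16]
  [∞, ∞, 15, ∞, ∞, 0, 10]
  [∞, ∞, ∞, ∞, 7, -8, 0]
D(3):
  [0, ∞, 9, -6, 19, -2, ∞]
  [∞, 0, -9, 17, 1, 1, ∞]
  [∞, ∞, 0, ∞, 10, 10, ∞]
  [∞, 10, 1, 0, -8, 11, ∞]
  [∞, 10, 1, 27, 0, 11, 16]
  [∞, ∞, 15, ∞, 25, 0, 10]
  [∞, ∞, ∞, ∞, 7, -8, 0]
D(4):
  [0, 4, -5, -6, -14, -2, ∞]
  [∞, 0, -9, 17, 1, 1, ∞]
  [∞, ∞, 0, ∞, 10, 10, ∞]
  [∞, 10, 1, 0, -8, 11, ∞]
  [∞, 10, 1, 27, 0, 11, 16]
  [∞, ∞, 15, ∞, 25, 0, 10]
  [∞, ∞, ∞, ∞, 7, -8, 0]
D(5):
  [0, -4, -13, -6, -14, -3, 2]
  [∞, 0, -9, 17, 1, 1, 17]
  [∞, 20, 0, 37, 10, 10, 26]
  [∞, 2, -7, 0, -8, 3, 8]
  [∞, 10, 1, 27, 0, 11, 16]
  [∞, 35, 15, 52, 25, 0, 10]
  [∞, 17, 8, 34, 7, -8, 0]
D(6):
  [0, -4, -13, -6, -14, -3, 2]
  [∞, 0, -9, 17, 1, 1, 11]
  [∞, 20, 0, 37, 10, 10, 20]
  [∞, 2, -7, 0, -8, 3, 8]
  [∞, 10, 1, 27, 0, 11, 16]
  [∞, 35, 15, 52, 25, 0, 10]
  [∞, 17, 7, 34, 7, -8, 0]
D(7):
  [0, -4, -13, -6, -14, -6, 2]
  [∞, 0, -9, 17, 1, 1, 11]
  [∞, 20, 0, 37, 10, 10, 20]
  [∞, 2, -7, 0, -8, 0, 8]
  [∞, 10, 1, 27, 0, 8, 16]
  [∞, 27, 15, 44, 17, 0, 10]
  [∞, 17, 7, 34, 7, -8, 0]
Answer: G* = [[0, -4, -13, -6, -14, -6, 2], [∞, 0, -9, 17, 1, 1, 11], [∞, 20, 0, 37, 10, 10, 20], [∞, 2, -7, 0, -8, 0, 8], [∞, 10, 1, 27, 0, 8, 16], [∞, 27, 15, 44, 17, 0, 10], [∞, 17, 7, 34, 7, -8, 0]]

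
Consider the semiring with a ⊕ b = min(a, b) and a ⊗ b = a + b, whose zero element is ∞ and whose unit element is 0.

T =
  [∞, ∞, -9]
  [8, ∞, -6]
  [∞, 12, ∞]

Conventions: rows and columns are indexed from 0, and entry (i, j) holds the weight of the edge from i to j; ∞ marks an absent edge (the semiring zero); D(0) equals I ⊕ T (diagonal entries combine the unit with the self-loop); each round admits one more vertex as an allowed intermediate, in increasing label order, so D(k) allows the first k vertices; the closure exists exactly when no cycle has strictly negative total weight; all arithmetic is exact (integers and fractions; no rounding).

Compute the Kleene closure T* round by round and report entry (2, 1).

D(0):
  [0, ∞, -9]
  [8, 0, -6]
  [∞, 12, 0]
D(1):
  [0, ∞, -9]
  [8, 0, -6]
  [∞, 12, 0]
D(2):
  [0, ∞, -9]
  [8, 0, -6]
  [20, 12, 0]
D(3):
  [0, 3, -9]
  [8, 0, -6]
  [20, 12, 0]
Answer: T*[2][1] = 12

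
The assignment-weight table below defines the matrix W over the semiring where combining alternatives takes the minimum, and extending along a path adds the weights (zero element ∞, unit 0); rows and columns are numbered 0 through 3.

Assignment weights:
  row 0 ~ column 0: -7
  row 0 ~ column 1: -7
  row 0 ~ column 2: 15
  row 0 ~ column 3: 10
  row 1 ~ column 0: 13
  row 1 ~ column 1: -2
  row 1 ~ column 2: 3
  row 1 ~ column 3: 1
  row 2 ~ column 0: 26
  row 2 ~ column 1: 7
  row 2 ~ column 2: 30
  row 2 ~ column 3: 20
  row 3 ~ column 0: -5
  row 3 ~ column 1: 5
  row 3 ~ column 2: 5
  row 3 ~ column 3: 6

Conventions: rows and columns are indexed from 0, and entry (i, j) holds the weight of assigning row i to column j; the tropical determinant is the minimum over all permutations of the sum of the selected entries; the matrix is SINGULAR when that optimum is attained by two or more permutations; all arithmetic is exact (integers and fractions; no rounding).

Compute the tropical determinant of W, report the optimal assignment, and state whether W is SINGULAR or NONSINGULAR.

σ = (0, 1, 2, 3): (-7) + (-2) + 30 + 6 = 27
σ = (0, 1, 3, 2): (-7) + (-2) + 20 + 5 = 16
σ = (0, 2, 1, 3): (-7) + 3 + 7 + 6 = 9
σ = (0, 2, 3, 1): (-7) + 3 + 20 + 5 = 21
σ = (0, 3, 1, 2): (-7) + 1 + 7 + 5 = 6
σ = (0, 3, 2, 1): (-7) + 1 + 30 + 5 = 29
σ = (1, 0, 2, 3): (-7) + 13 + 30 + 6 = 42
σ = (1, 0, 3, 2): (-7) + 13 + 20 + 5 = 31
σ = (1, 2, 0, 3): (-7) + 3 + 26 + 6 = 28
σ = (1, 2, 3, 0): (-7) + 3 + 20 + (-5) = 11
σ = (1, 3, 0, 2): (-7) + 1 + 26 + 5 = 25
σ = (1, 3, 2, 0): (-7) + 1 + 30 + (-5) = 19
σ = (2, 0, 1, 3): 15 + 13 + 7 + 6 = 41
σ = (2, 0, 3, 1): 15 + 13 + 20 + 5 = 53
σ = (2, 1, 0, 3): 15 + (-2) + 26 + 6 = 45
σ = (2, 1, 3, 0): 15 + (-2) + 20 + (-5) = 28
σ = (2, 3, 0, 1): 15 + 1 + 26 + 5 = 47
σ = (2, 3, 1, 0): 15 + 1 + 7 + (-5) = 18
σ = (3, 0, 1, 2): 10 + 13 + 7 + 5 = 35
σ = (3, 0, 2, 1): 10 + 13 + 30 + 5 = 58
σ = (3, 1, 0, 2): 10 + (-2) + 26 + 5 = 39
σ = (3, 1, 2, 0): 10 + (-2) + 30 + (-5) = 33
σ = (3, 2, 0, 1): 10 + 3 + 26 + 5 = 44
σ = (3, 2, 1, 0): 10 + 3 + 7 + (-5) = 15
Optimal value attained by: σ = (0, 3, 1, 2).
Answer: det⊕(W) = 6; verdict: NONSINGULAR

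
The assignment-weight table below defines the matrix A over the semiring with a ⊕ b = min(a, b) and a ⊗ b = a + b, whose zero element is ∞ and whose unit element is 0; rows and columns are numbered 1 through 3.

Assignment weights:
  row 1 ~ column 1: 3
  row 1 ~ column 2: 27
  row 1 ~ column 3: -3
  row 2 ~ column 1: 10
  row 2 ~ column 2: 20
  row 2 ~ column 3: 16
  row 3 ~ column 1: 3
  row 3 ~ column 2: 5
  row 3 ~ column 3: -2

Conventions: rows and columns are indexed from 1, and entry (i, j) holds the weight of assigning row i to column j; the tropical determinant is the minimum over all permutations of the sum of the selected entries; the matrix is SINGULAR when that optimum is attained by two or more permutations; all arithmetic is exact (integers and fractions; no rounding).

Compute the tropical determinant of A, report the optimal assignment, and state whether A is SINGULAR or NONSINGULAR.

σ = (1, 2, 3): 3 + 20 + (-2) = 21
σ = (1, 3, 2): 3 + 16 + 5 = 24
σ = (2, 1, 3): 27 + 10 + (-2) = 35
σ = (2, 3, 1): 27 + 16 + 3 = 46
σ = (3, 1, 2): (-3) + 10 + 5 = 12
σ = (3, 2, 1): (-3) + 20 + 3 = 20
Optimal value attained by: σ = (3, 1, 2).
Answer: det⊕(A) = 12; verdict: NONSINGULAR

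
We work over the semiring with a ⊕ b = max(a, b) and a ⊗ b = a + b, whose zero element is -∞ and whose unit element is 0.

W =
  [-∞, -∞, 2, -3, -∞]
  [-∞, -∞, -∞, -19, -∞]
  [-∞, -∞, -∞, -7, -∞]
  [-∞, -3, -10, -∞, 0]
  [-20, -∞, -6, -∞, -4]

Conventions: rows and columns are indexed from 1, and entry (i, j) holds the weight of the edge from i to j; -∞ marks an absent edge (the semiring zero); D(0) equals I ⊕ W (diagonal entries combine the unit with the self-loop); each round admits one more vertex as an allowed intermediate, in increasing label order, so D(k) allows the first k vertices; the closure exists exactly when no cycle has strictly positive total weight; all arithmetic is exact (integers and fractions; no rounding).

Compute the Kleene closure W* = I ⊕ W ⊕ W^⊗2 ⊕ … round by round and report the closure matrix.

D(0):
  [0, -∞, 2, -3, -∞]
  [-∞, 0, -∞, -19, -∞]
  [-∞, -∞, 0, -7, -∞]
  [-∞, -3, -10, 0, 0]
  [-20, -∞, -6, -∞, 0]
D(1):
  [0, -∞, 2, -3, -∞]
  [-∞, 0, -∞, -19, -∞]
  [-∞, -∞, 0, -7, -∞]
  [-∞, -3, -10, 0, 0]
  [-20, -∞, -6, -23, 0]
D(2):
  [0, -∞, 2, -3, -∞]
  [-∞, 0, -∞, -19, -∞]
  [-∞, -∞, 0, -7, -∞]
  [-∞, -3, -10, 0, 0]
  [-20, -∞, -6, -23, 0]
D(3):
  [0, -∞, 2, -3, -∞]
  [-∞, 0, -∞, -19, -∞]
  [-∞, -∞, 0, -7, -∞]
  [-∞, -3, -10, 0, 0]
  [-20, -∞, -6, -13, 0]
D(4):
  [0, -6, 2, -3, -3]
  [-∞, 0, -29, -19, -19]
  [-∞, -10, 0, -7, -7]
  [-∞, -3, -10, 0, 0]
  [-20, -16, -6, -13, 0]
D(5):
  [0, -6, 2, -3, -3]
  [-39, 0, -25, -19, -19]
  [-27, -10, 0, -7, -7]
  [-20, -3, -6, 0, 0]
  [-20, -16, -6, -13, 0]
Answer: W* = [[0, -6, 2, -3, -3], [-39, 0, -25, -19, -19], [-27, -10, 0, -7, -7], [-20, -3, -6, 0, 0], [-20, -16, -6, -13, 0]]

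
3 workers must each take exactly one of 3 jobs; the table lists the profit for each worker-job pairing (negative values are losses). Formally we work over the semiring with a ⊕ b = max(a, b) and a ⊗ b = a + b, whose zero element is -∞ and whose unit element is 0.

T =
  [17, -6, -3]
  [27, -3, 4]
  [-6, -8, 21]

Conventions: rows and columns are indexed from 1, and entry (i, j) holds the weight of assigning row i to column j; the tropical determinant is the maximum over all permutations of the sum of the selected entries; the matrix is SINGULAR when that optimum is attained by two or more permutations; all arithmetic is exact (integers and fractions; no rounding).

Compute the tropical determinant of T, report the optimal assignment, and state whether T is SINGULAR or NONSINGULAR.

σ = (1, 2, 3): 17 + (-3) + 21 = 35
σ = (1, 3, 2): 17 + 4 + (-8) = 13
σ = (2, 1, 3): (-6) + 27 + 21 = 42
σ = (2, 3, 1): (-6) + 4 + (-6) = -8
σ = (3, 1, 2): (-3) + 27 + (-8) = 16
σ = (3, 2, 1): (-3) + (-3) + (-6) = -12
Optimal value attained by: σ = (2, 1, 3).
Answer: det⊕(T) = 42; verdict: NONSINGULAR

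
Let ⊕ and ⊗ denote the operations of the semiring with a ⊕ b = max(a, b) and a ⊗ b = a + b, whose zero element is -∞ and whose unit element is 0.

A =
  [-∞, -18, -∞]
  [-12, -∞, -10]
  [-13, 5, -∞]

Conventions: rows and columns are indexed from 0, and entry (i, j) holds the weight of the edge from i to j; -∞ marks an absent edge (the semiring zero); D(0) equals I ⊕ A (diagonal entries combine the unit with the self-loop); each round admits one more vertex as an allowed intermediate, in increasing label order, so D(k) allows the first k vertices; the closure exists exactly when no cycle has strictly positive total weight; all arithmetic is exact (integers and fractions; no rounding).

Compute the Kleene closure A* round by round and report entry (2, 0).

D(0):
  [0, -18, -∞]
  [-12, 0, -10]
  [-13, 5, 0]
D(1):
  [0, -18, -∞]
  [-12, 0, -10]
  [-13, 5, 0]
D(2):
  [0, -18, -28]
  [-12, 0, -10]
  [-7, 5, 0]
D(3):
  [0, -18, -28]
  [-12, 0, -10]
  [-7, 5, 0]
Answer: A*[2][0] = -7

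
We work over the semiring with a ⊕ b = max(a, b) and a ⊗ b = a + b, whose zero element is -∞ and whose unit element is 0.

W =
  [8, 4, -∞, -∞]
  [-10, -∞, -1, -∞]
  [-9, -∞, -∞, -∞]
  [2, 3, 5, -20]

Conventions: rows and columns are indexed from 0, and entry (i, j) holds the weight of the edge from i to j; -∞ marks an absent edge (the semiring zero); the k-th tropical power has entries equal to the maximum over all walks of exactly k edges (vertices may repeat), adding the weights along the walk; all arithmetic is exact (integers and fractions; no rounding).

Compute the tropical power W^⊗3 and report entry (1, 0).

W^⊗2:
  [16, 12, 3, -∞]
  [-2, -6, -∞, -∞]
  [-1, -5, -∞, -∞]
  [10, 6, 2, -40]
W^⊗3:
  [24, 20, 11, -∞]
  [6, 2, -7, -∞]
  [7, 3, -6, -∞]
  [18, 14, 5, -60]
Key observation: the optimum is the walk 1->0->0->0, with weight (-10) + 8 + 8 = 6.
Optimal value attained by: walk 1->0->0->0.
Answer: (W^⊗3)[1][0] = 6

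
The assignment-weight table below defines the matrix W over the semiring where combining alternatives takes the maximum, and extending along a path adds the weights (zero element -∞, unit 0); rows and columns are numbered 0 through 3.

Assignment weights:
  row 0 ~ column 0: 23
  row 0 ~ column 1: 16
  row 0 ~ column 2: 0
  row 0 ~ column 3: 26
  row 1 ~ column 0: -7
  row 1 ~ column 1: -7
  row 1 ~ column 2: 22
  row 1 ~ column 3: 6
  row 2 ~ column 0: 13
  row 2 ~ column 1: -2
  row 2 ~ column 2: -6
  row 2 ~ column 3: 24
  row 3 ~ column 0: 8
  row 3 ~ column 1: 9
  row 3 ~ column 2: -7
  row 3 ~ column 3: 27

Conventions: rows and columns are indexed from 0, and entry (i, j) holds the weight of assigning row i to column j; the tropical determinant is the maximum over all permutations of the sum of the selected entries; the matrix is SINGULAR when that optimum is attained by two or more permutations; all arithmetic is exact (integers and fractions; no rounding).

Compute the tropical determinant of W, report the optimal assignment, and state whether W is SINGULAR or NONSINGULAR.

σ = (0, 1, 2, 3): 23 + (-7) + (-6) + 27 = 37
σ = (0, 1, 3, 2): 23 + (-7) + 24 + (-7) = 33
σ = (0, 2, 1, 3): 23 + 22 + (-2) + 27 = 70
σ = (0, 2, 3, 1): 23 + 22 + 24 + 9 = 78
σ = (0, 3, 1, 2): 23 + 6 + (-2) + (-7) = 20
σ = (0, 3, 2, 1): 23 + 6 + (-6) + 9 = 32
σ = (1, 0, 2, 3): 16 + (-7) + (-6) + 27 = 30
σ = (1, 0, 3, 2): 16 + (-7) + 24 + (-7) = 26
σ = (1, 2, 0, 3): 16 + 22 + 13 + 27 = 78
σ = (1, 2, 3, 0): 16 + 22 + 24 + 8 = 70
σ = (1, 3, 0, 2): 16 + 6 + 13 + (-7) = 28
σ = (1, 3, 2, 0): 16 + 6 + (-6) + 8 = 24
σ = (2, 0, 1, 3): 0 + (-7) + (-2) + 27 = 18
σ = (2, 0, 3, 1): 0 + (-7) + 24 + 9 = 26
σ = (2, 1, 0, 3): 0 + (-7) + 13 + 27 = 33
σ = (2, 1, 3, 0): 0 + (-7) + 24 + 8 = 25
σ = (2, 3, 0, 1): 0 + 6 + 13 + 9 = 28
σ = (2, 3, 1, 0): 0 + 6 + (-2) + 8 = 12
σ = (3, 0, 1, 2): 26 + (-7) + (-2) + (-7) = 10
σ = (3, 0, 2, 1): 26 + (-7) + (-6) + 9 = 22
σ = (3, 1, 0, 2): 26 + (-7) + 13 + (-7) = 25
σ = (3, 1, 2, 0): 26 + (-7) + (-6) + 8 = 21
σ = (3, 2, 0, 1): 26 + 22 + 13 + 9 = 70
σ = (3, 2, 1, 0): 26 + 22 + (-2) + 8 = 54
Optimal value attained by: σ = (0, 2, 3, 1).
Answer: det⊕(W) = 78; verdict: SINGULAR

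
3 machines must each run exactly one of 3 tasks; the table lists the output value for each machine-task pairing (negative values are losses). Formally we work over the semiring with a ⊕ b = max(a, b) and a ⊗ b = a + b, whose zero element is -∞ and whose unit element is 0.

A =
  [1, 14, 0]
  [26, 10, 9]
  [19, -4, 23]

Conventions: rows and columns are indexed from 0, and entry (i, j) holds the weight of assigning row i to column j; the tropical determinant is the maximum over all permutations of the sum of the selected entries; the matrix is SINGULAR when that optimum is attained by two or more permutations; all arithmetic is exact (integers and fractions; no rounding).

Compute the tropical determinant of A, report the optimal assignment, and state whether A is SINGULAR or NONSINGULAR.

σ = (0, 1, 2): 1 + 10 + 23 = 34
σ = (0, 2, 1): 1 + 9 + (-4) = 6
σ = (1, 0, 2): 14 + 26 + 23 = 63
σ = (1, 2, 0): 14 + 9 + 19 = 42
σ = (2, 0, 1): 0 + 26 + (-4) = 22
σ = (2, 1, 0): 0 + 10 + 19 = 29
Optimal value attained by: σ = (1, 0, 2).
Answer: det⊕(A) = 63; verdict: NONSINGULAR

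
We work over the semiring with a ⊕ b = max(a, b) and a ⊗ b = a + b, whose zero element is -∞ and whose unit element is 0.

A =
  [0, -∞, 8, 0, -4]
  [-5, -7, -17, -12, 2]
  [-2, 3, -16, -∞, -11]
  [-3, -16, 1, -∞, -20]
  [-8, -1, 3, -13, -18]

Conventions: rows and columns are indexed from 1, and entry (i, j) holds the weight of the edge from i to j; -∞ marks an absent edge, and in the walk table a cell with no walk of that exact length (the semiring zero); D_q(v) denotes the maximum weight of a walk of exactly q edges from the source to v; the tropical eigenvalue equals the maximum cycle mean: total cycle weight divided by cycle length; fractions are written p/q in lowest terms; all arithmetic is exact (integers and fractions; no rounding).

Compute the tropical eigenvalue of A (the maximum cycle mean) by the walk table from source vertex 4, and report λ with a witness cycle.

q=0: [-∞, -∞, -∞, 0, -∞]
q=1: [-3, -16, 1, -∞, -20]
q=2: [-1, 4, 5, -3, -7]
q=3: [3, 8, 7, -1, 6]
q=4: [5, 10, 11, 3, 10]
q=5: [9, 14, 13, 5, 12]
Optimal cycle mean attained by: cycle 1->3->1, total 8 + (-2), length 2.
Answer: λ = 3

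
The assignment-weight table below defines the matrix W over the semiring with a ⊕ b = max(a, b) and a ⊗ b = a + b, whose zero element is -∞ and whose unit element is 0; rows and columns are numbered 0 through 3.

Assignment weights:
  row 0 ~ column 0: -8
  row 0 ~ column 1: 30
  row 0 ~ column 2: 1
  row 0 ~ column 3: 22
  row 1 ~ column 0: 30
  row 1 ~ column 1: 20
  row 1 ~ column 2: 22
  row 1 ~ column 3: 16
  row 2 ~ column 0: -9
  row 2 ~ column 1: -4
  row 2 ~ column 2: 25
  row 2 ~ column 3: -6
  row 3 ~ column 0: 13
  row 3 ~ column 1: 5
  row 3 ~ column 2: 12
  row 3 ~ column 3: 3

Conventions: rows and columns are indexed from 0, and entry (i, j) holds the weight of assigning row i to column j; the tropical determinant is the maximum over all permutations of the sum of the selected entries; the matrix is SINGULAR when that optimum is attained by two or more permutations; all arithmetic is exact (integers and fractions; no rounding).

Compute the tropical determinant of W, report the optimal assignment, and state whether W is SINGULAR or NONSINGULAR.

σ = (0, 1, 2, 3): (-8) + 20 + 25 + 3 = 40
σ = (0, 1, 3, 2): (-8) + 20 + (-6) + 12 = 18
σ = (0, 2, 1, 3): (-8) + 22 + (-4) + 3 = 13
σ = (0, 2, 3, 1): (-8) + 22 + (-6) + 5 = 13
σ = (0, 3, 1, 2): (-8) + 16 + (-4) + 12 = 16
σ = (0, 3, 2, 1): (-8) + 16 + 25 + 5 = 38
σ = (1, 0, 2, 3): 30 + 30 + 25 + 3 = 88
σ = (1, 0, 3, 2): 30 + 30 + (-6) + 12 = 66
σ = (1, 2, 0, 3): 30 + 22 + (-9) + 3 = 46
σ = (1, 2, 3, 0): 30 + 22 + (-6) + 13 = 59
σ = (1, 3, 0, 2): 30 + 16 + (-9) + 12 = 49
σ = (1, 3, 2, 0): 30 + 16 + 25 + 13 = 84
σ = (2, 0, 1, 3): 1 + 30 + (-4) + 3 = 30
σ = (2, 0, 3, 1): 1 + 30 + (-6) + 5 = 30
σ = (2, 1, 0, 3): 1 + 20 + (-9) + 3 = 15
σ = (2, 1, 3, 0): 1 + 20 + (-6) + 13 = 28
σ = (2, 3, 0, 1): 1 + 16 + (-9) + 5 = 13
σ = (2, 3, 1, 0): 1 + 16 + (-4) + 13 = 26
σ = (3, 0, 1, 2): 22 + 30 + (-4) + 12 = 60
σ = (3, 0, 2, 1): 22 + 30 + 25 + 5 = 82
σ = (3, 1, 0, 2): 22 + 20 + (-9) + 12 = 45
σ = (3, 1, 2, 0): 22 + 20 + 25 + 13 = 80
σ = (3, 2, 0, 1): 22 + 22 + (-9) + 5 = 40
σ = (3, 2, 1, 0): 22 + 22 + (-4) + 13 = 53
Optimal value attained by: σ = (1, 0, 2, 3).
Answer: det⊕(W) = 88; verdict: NONSINGULAR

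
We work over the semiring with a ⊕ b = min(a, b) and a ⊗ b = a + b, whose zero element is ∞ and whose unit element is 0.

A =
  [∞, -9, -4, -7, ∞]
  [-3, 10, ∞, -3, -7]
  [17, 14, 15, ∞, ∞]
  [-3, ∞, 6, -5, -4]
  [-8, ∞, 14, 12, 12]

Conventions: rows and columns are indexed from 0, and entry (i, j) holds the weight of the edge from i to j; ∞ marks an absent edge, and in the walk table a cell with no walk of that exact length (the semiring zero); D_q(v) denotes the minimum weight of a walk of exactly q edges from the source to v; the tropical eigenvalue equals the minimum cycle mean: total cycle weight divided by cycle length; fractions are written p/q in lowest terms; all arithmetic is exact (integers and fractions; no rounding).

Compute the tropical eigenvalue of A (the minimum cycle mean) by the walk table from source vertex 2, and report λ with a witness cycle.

q=0: [∞, ∞, 0, ∞, ∞]
q=1: [17, 14, 15, ∞, ∞]
q=2: [11, 8, 13, 10, 7]
q=3: [-1, 2, 7, 4, 1]
q=4: [-7, -10, -5, -8, -5]
q=5: [-13, -16, -11, -14, -17]
Optimal cycle mean attained by: cycle 0->1->4->0, total (-9) + (-7) + (-8), length 3.
Answer: λ = -8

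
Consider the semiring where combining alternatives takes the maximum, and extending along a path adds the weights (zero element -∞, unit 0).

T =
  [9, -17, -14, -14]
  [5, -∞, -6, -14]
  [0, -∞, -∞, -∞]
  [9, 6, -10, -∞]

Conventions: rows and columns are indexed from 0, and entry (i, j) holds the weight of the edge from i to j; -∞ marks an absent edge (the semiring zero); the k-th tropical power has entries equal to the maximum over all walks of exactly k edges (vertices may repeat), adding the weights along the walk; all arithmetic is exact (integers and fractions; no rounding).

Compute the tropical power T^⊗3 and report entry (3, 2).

T^⊗2:
  [18, -8, -5, -5]
  [14, -8, -9, -9]
  [9, -17, -14, -14]
  [18, -8, 0, -5]
T^⊗3:
  [27, 1, 4, 4]
  [23, -3, 0, 0]
  [18, -8, -5, -5]
  [27, 1, 4, 4]
Key observation: the optimum is the walk 3->0->0->2, with weight 9 + 9 + (-14) = 4.
Optimal value attained by: walk 3->0->0->2.
Answer: (T^⊗3)[3][2] = 4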